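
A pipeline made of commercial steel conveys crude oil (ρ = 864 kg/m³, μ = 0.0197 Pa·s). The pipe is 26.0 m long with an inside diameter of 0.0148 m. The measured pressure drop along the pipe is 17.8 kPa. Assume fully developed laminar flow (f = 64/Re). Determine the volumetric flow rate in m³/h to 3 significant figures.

Q ≈ 0.147 m³/h

For laminar flow, f = 64/Re with Re = ρVD/μ, so Darcy-Weisbach reduces to ΔP = 32μLV/D². Solving for V: V = ΔP·D²/(32μL) = 1.78e+04·(0.0148)²/(32·0.0197·26) = 0.2379 m/s.
Check: Re = ρVD/μ = 864·0.2379·0.0148/0.0197 = 154.4 < 2300, so the laminar assumption holds.
Q = V·A = 0.2379·(π/4·0.0148²) = 4.092e-05 m³/s = 0.147 m³/h.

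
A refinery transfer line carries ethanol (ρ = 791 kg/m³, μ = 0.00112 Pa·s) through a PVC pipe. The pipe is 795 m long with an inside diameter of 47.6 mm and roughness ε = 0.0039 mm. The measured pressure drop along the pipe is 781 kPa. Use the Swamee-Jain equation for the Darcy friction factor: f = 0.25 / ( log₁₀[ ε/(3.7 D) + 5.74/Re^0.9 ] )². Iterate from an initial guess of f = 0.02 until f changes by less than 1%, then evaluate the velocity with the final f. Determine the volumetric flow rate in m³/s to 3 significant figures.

Rearranging Darcy-Weisbach: V = √(2·ΔP·D/(f·L·ρ)). With ε/D = 3.9e-06/0.0476 = 8.19e-05, iterate starting from f = 0.02:
  f = 0.02 → V = √(2·7.81e+05·0.0476/(0.02·795·791)) = 2.431 m/s; Re = ρVD/μ = 8.174e+04; f → 0.01908
  f = 0.01908 → V = 2.49 m/s; Re = 8.369e+04; f → 0.01899
Converged (Δf/f < 1%). With the final f = 0.01899: V = √(2·7.81e+05·0.0476/(0.01899·795·791)) = 2.495 m/s.
Q = V·A = 2.495·(π/4·0.0476²) = 0.004441 m³/s = 0.00444 m³/s.

Q ≈ 0.00444 m³/s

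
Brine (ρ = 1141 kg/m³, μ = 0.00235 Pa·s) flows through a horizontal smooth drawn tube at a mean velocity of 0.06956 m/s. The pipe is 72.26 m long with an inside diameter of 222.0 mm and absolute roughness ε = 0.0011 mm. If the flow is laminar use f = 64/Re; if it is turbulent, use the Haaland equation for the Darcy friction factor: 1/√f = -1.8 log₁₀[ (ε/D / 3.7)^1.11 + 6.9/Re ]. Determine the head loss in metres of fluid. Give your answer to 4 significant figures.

Reynolds number Re = ρVD/μ = 1141 · 0.06956 · 0.222 / 0.00235 = 7498.
Re > 4000 → turbulent. Relative roughness ε/D = 1.1e-06/0.222 = 4.95e-06. Haaland: 1/√f = -1.8 log₁₀[(4.95e-06/3.7)^1.11 + 6.9/7498] = -1.8 log₁₀[3.03e-07 + 0.00092] = 5.465, so f = 0.03349.
Darcy-Weisbach: ΔP = f(L/D)(ρV²/2) = 0.03349·(72.26/0.222)·(1141·0.06956²/2) = 0.03349·325.5·2.76 = 30.09 Pa.
Head loss h_f = ΔP/(ρg) = 30.09/(1141·9.81) = 0.002688 m.

h_f ≈ 0.002688 m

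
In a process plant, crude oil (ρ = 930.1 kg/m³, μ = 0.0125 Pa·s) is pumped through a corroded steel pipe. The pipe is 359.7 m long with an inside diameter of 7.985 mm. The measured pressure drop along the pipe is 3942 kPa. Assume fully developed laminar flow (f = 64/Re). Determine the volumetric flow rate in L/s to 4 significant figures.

Q ≈ 0.08748 L/s

For laminar flow, f = 64/Re with Re = ρVD/μ, so Darcy-Weisbach reduces to ΔP = 32μLV/D². Solving for V: V = ΔP·D²/(32μL) = 3.942e+06·(0.007985)²/(32·0.0125·359.7) = 1.747 m/s.
Check: Re = ρVD/μ = 930.1·1.747·0.007985/0.0125 = 1038 < 2300, so the laminar assumption holds.
Q = V·A = 1.747·(π/4·0.007985²) = 8.748e-05 m³/s = 0.08748 L/s.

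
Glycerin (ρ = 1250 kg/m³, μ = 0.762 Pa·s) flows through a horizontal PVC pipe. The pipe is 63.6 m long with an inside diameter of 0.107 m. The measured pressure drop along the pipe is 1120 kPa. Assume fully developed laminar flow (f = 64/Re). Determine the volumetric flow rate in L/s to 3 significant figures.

Q ≈ 74.3 L/s

For laminar flow, f = 64/Re with Re = ρVD/μ, so Darcy-Weisbach reduces to ΔP = 32μLV/D². Solving for V: V = ΔP·D²/(32μL) = 1.12e+06·(0.107)²/(32·0.762·63.6) = 8.268 m/s.
Check: Re = ρVD/μ = 1250·8.268·0.107/0.762 = 1451 < 2300, so the laminar assumption holds.
Q = V·A = 8.268·(π/4·0.107²) = 0.07435 m³/s = 74.3 L/s.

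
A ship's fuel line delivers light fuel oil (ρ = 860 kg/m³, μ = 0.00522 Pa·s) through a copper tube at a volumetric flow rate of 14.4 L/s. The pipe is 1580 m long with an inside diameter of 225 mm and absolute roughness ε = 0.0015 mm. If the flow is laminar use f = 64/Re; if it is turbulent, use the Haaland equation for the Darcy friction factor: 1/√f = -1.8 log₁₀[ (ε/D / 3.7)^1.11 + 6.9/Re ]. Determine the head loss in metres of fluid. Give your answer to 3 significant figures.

h_f ≈ 1.34 m

Q = 14.4 L/s = 14.4/1000 = 0.0144 m³/s.
Cross-sectional area A = πD²/4 = π(0.225)²/4 = 0.03976 m²; mean velocity V = Q/A = 0.0144/0.03976 = 0.3622 m/s.
Reynolds number Re = ρVD/μ = 860 · 0.3622 · 0.225 / 0.00522 = 1.343e+04.
Re > 4000 → turbulent. Relative roughness ε/D = 1.5e-06/0.225 = 6.67e-06. Haaland: 1/√f = -1.8 log₁₀[(6.67e-06/3.7)^1.11 + 6.9/1.343e+04] = -1.8 log₁₀[4.21e-07 + 0.000514] = 5.92, so f = 0.02854.
Darcy-Weisbach: ΔP = f(L/D)(ρV²/2) = 0.02854·(1580/0.225)·(860·0.3622²/2) = 0.02854·7022·56.4 = 1.13e+04 Pa.
Head loss h_f = ΔP/(ρg) = 1.13e+04/(860·9.81) = 1.34 m.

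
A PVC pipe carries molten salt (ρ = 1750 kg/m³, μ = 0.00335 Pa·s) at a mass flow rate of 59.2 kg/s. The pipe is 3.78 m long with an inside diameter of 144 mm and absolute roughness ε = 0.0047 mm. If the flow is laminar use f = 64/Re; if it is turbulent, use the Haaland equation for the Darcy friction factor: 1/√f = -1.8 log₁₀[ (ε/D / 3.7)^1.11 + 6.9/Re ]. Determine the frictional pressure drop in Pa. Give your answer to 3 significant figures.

ΔP ≈ 1630 Pa

A = πD²/4 = π(0.144)²/4 = 0.01629 m²; mean velocity V = ṁ/(ρA) = 59.2/(1750 · 0.01629) = 2.077 m/s.
Reynolds number Re = ρVD/μ = 1750 · 2.077 · 0.144 / 0.00335 = 1.563e+05.
Re > 4000 → turbulent. Relative roughness ε/D = 4.7e-06/0.144 = 3.26e-05. Haaland: 1/√f = -1.8 log₁₀[(3.26e-05/3.7)^1.11 + 6.9/1.563e+05] = -1.8 log₁₀[2.45e-06 + 4.42e-05] = 7.797, so f = 0.01645.
Darcy-Weisbach: ΔP = f(L/D)(ρV²/2) = 0.01645·(3.78/0.144)·(1750·2.077²/2) = 0.01645·26.25·3775 = 1630 Pa.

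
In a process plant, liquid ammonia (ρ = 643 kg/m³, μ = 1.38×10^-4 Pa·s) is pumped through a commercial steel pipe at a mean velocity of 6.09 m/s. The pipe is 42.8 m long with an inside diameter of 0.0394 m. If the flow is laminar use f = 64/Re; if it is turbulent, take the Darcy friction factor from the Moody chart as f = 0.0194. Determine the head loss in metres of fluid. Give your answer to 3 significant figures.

Reynolds number Re = ρVD/μ = 643 · 6.09 · 0.0394 / 0.000138 = 1.118e+06.
Re > 4000 → turbulent; use the Moody-chart value f = 0.0194.
Darcy-Weisbach: ΔP = f(L/D)(ρV²/2) = 0.0194·(42.8/0.0394)·(643·6.09²/2) = 0.0194·1086·1.192e+04 = 2.513e+05 Pa.
Head loss h_f = ΔP/(ρg) = 2.513e+05/(643·9.81) = 39.8 m.

h_f ≈ 39.8 m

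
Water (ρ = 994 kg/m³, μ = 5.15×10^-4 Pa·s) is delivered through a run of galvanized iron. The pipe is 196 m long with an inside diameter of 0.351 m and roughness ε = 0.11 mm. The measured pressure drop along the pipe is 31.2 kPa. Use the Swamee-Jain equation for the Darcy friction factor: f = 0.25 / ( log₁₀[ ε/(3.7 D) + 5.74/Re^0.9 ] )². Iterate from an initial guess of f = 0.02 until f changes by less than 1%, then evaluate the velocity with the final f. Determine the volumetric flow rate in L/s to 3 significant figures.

Q ≈ 260 L/s

Rearranging Darcy-Weisbach: V = √(2·ΔP·D/(f·L·ρ)). With ε/D = 0.00011/0.351 = 0.000313, iterate starting from f = 0.02:
  f = 0.02 → V = √(2·3.12e+04·0.351/(0.02·196·994)) = 2.371 m/s; Re = ρVD/μ = 1.606e+06; f → 0.01561
  f = 0.01561 → V = 2.683 m/s; Re = 1.818e+06; f → 0.01556
Converged (Δf/f < 1%). With the final f = 0.01556: V = √(2·3.12e+04·0.351/(0.01556·196·994)) = 2.688 m/s.
Q = V·A = 2.688·(π/4·0.351²) = 0.2601 m³/s = 260 L/s.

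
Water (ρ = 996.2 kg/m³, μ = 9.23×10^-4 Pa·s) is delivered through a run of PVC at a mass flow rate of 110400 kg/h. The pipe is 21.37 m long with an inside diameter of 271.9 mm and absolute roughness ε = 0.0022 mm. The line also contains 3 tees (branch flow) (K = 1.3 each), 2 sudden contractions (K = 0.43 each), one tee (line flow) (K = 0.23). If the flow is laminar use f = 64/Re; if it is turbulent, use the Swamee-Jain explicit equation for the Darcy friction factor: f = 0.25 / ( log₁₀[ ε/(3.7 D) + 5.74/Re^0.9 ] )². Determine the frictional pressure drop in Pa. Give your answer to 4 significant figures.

ΔP ≈ 878.9 Pa

ṁ = 110400 kg/h = 110400/3600 = 30.67 kg/s.
A = πD²/4 = π(0.2719)²/4 = 0.05806 m²; mean velocity V = ṁ/(ρA) = 30.67/(996.2 · 0.05806) = 0.5302 m/s.
Reynolds number Re = ρVD/μ = 996.2 · 0.5302 · 0.2719 / 0.000923 = 1.556e+05.
Re > 4000 → turbulent. Relative roughness ε/D = 2.2e-06/0.2719 = 8.09e-06. Swamee-Jain: f = 0.25/(log₁₀[8.09e-06/3.7 + 5.74/1.556e+05^0.9])² = 0.25/(log₁₀[2.19e-06 + 0.000122])² = 0.25/(-3.906)² = 0.01638.
Total minor-loss coefficient ΣK = 3·1.3 + 2·0.43 + 1·0.23 = 4.99.
ΔP = [f·L/D + ΣK]·(ρV²/2) = [0.01638·21.37/0.2719 + 4.99]·(996.2·0.5302²/2) = [1.288 + 4.99]·140 = 878.9 Pa.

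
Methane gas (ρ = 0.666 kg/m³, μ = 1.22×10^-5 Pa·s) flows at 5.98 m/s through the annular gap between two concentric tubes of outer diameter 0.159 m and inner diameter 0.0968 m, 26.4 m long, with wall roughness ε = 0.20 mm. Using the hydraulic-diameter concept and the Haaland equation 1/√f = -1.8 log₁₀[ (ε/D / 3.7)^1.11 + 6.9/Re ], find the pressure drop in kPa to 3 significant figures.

ΔP ≈ 0.159 kPa

Hydraulic diameter D_h = 4A/P = D_o - D_i = 0.159 - 0.0968 = 0.0622 m.
Re = ρVD_h/μ = 0.666·5.98·0.0622/1.22e-05 = 2.031e+04.
ε/D_h = 0.0002/0.0622 = 0.00322; Haaland gives 1/√f = -1.8 log₁₀[0.0004+0.00034] = 5.635, so f = 0.03149.
ΔP = f(L/D_h)(ρV²/2) = 0.03149·26.4/0.0622·11.91 = 159.2 Pa.
ΔP = 0.159 kPa.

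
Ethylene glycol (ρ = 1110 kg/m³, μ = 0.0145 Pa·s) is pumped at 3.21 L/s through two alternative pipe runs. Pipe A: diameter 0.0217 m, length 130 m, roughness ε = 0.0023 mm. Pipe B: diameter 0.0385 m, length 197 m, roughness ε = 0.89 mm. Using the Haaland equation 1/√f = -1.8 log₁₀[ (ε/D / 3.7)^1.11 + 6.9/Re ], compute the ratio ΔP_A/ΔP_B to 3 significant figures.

Pipe A: V = Q/A = 0.00321/0.0003698 = 8.68 m/s; Re = 1.442e+04; ε/D = 0.000106; Haaland → f = 0.02814; ΔP_A = f(L/D)(ρV²/2) = 7.048e+06 Pa.
Pipe B: V = Q/A = 0.00321/0.001164 = 2.757 m/s; Re = 8127; ε/D = 0.0231; Haaland → f = 0.05569; ΔP_B = f(L/D)(ρV²/2) = 1.202e+06 Pa.
ΔP_A/ΔP_B = 7.048e+06/1.202e+06 = 5.86.

ΔP_A/ΔP_B ≈ 5.86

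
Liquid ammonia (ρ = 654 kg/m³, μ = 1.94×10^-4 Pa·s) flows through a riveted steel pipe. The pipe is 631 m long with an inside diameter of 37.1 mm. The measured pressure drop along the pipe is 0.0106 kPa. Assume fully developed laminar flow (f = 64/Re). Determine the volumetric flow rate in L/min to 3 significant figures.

Q ≈ 0.242 L/min

For laminar flow, f = 64/Re with Re = ρVD/μ, so Darcy-Weisbach reduces to ΔP = 32μLV/D². Solving for V: V = ΔP·D²/(32μL) = 10.6·(0.0371)²/(32·0.000194·631) = 0.003725 m/s.
Check: Re = ρVD/μ = 654·0.003725·0.0371/0.000194 = 465.8 < 2300, so the laminar assumption holds.
Q = V·A = 0.003725·(π/4·0.0371²) = 4.026e-06 m³/s = 0.242 L/min.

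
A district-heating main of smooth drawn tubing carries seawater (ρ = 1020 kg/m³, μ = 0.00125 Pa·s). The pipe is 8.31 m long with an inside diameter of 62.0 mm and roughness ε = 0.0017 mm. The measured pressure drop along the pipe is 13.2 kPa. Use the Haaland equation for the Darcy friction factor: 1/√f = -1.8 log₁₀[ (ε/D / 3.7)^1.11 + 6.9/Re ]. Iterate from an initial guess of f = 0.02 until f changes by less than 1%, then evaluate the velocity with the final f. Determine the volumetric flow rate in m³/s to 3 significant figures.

Rearranging Darcy-Weisbach: V = √(2·ΔP·D/(f·L·ρ)). With ε/D = 1.7e-06/0.062 = 2.74e-05, iterate starting from f = 0.02:
  f = 0.02 → V = √(2·1.32e+04·0.062/(0.02·8.31·1020)) = 3.107 m/s; Re = ρVD/μ = 1.572e+05; f → 0.0164
  f = 0.0164 → V = 3.431 m/s; Re = 1.736e+05; f → 0.01609
  f = 0.01609 → V = 3.464 m/s; Re = 1.752e+05; f → 0.01607
Converged (Δf/f < 1%). With the final f = 0.01607: V = √(2·1.32e+04·0.062/(0.01607·8.31·1020)) = 3.467 m/s.
Q = V·A = 3.467·(π/4·0.062²) = 0.01047 m³/s = 0.0105 m³/s.

Q ≈ 0.0105 m³/s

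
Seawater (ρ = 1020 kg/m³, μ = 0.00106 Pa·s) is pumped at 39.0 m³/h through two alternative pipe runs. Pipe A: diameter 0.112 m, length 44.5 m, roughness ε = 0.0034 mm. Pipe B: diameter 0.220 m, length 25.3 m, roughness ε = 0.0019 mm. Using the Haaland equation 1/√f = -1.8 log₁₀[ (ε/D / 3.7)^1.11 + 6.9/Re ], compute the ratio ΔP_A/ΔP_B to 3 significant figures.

Pipe A: V = Q/A = 0.01083/0.009852 = 1.1 m/s; Re = 1.185e+05; ε/D = 3.04e-05; Haaland → f = 0.01734; ΔP_A = f(L/D)(ρV²/2) = 4250 Pa.
Pipe B: V = Q/A = 0.01083/0.03801 = 0.285 m/s; Re = 6.033e+04; ε/D = 8.64e-06; Haaland → f = 0.01989; ΔP_B = f(L/D)(ρV²/2) = 94.73 Pa.
ΔP_A/ΔP_B = 4250/94.73 = 44.9.

ΔP_A/ΔP_B ≈ 44.9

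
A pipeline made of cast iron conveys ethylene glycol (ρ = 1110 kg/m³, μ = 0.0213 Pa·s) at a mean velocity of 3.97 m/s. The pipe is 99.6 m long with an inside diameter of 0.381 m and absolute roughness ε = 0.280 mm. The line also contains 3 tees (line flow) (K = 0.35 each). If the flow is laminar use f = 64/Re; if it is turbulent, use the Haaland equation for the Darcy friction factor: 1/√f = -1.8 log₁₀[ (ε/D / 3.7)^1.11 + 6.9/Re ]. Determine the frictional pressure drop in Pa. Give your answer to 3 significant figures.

Reynolds number Re = ρVD/μ = 1110 · 3.97 · 0.381 / 0.0213 = 7.882e+04.
Re > 4000 → turbulent. Relative roughness ε/D = 0.00028/0.381 = 0.000735. Haaland: 1/√f = -1.8 log₁₀[(0.000735/3.7)^1.11 + 6.9/7.882e+04] = -1.8 log₁₀[7.78e-05 + 8.75e-05] = 6.807, so f = 0.02158.
Total minor-loss coefficient ΣK = 3·0.35 = 1.05.
ΔP = [f·L/D + ΣK]·(ρV²/2) = [0.02158·99.6/0.381 + 1.05]·(1110·3.97²/2) = [5.642 + 1.05]·8747 = 5.853e+04 Pa.

ΔP ≈ 58500 Pa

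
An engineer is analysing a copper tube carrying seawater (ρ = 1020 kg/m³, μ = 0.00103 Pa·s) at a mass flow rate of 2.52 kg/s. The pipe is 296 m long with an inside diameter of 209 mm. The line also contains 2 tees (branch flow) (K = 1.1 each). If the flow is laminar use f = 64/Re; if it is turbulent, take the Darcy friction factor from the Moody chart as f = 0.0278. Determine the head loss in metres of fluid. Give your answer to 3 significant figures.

h_f ≈ 0.0110 m

A = πD²/4 = π(0.209)²/4 = 0.03431 m²; mean velocity V = ṁ/(ρA) = 2.52/(1020 · 0.03431) = 0.07201 m/s.
Reynolds number Re = ρVD/μ = 1020 · 0.07201 · 0.209 / 0.00103 = 1.49e+04.
Re > 4000 → turbulent; use the Moody-chart value f = 0.0278.
Total minor-loss coefficient ΣK = 2·1.1 = 2.2.
ΔP = [f·L/D + ΣK]·(ρV²/2) = [0.0278·296/0.209 + 2.2]·(1020·0.07201²/2) = [39.37 + 2.2]·2.645 = 110 Pa.
Head loss h_f = ΔP/(ρg) = 110/(1020·9.81) = 0.0110 m.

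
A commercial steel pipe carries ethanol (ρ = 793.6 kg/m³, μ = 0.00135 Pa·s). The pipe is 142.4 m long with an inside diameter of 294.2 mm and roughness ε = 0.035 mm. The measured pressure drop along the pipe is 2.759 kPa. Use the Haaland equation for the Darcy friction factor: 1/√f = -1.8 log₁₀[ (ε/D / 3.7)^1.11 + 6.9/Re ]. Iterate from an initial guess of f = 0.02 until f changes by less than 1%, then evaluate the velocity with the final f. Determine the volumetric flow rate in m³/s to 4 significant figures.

Q ≈ 0.06263 m³/s

Rearranging Darcy-Weisbach: V = √(2·ΔP·D/(f·L·ρ)). With ε/D = 3.5e-05/0.2942 = 0.000119, iterate starting from f = 0.02:
  f = 0.02 → V = √(2·2759·0.2942/(0.02·142.4·793.6)) = 0.8475 m/s; Re = ρVD/μ = 1.466e+05; f → 0.01716
  f = 0.01716 → V = 0.915 m/s; Re = 1.582e+05; f → 0.01694
  f = 0.01694 → V = 0.9209 m/s; Re = 1.593e+05; f → 0.01692
Converged (Δf/f < 1%). With the final f = 0.01692: V = √(2·2759·0.2942/(0.01692·142.4·793.6)) = 0.9213 m/s.
Q = V·A = 0.9213·(π/4·0.2942²) = 0.06263 m³/s = 0.06263 m³/s.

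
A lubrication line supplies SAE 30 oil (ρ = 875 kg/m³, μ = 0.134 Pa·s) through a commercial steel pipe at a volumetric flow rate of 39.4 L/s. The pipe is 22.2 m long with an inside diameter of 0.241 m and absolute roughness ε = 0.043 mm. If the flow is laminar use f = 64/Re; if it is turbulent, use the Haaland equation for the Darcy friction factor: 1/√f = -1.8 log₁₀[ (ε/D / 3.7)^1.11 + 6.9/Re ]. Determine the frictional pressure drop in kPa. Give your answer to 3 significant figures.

Q = 39.4 L/s = 39.4/1000 = 0.0394 m³/s.
Cross-sectional area A = πD²/4 = π(0.241)²/4 = 0.04562 m²; mean velocity V = Q/A = 0.0394/0.04562 = 0.8637 m/s.
Reynolds number Re = ρVD/μ = 875 · 0.8637 · 0.241 / 0.134 = 1359.
Re < 2300 → laminar flow, so f = 64/Re = 64/1359 = 0.04709 (the turbulent correlation is not needed).
Darcy-Weisbach: ΔP = f(L/D)(ρV²/2) = 0.04709·(22.2/0.241)·(875·0.8637²/2) = 0.04709·92.12·326.4 = 1416 Pa.
ΔP = 1416 Pa = 1.42 kPa.

ΔP ≈ 1.42 kPa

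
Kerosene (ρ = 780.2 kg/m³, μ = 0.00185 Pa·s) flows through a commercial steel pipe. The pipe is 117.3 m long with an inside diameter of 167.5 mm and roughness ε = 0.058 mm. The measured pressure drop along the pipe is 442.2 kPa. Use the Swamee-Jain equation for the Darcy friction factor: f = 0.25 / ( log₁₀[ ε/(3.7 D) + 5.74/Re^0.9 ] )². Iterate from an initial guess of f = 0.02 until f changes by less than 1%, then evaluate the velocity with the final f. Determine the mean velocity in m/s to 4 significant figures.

Rearranging Darcy-Weisbach: V = √(2·ΔP·D/(f·L·ρ)). With ε/D = 5.8e-05/0.1675 = 0.000346, iterate starting from f = 0.02:
  f = 0.02 → V = √(2·4.422e+05·0.1675/(0.02·117.3·780.2)) = 8.996 m/s; Re = ρVD/μ = 6.355e+05; f → 0.0165
  f = 0.0165 → V = 9.906 m/s; Re = 6.997e+05; f → 0.01641
Converged (Δf/f < 1%). With the final f = 0.01641: V = √(2·4.422e+05·0.1675/(0.01641·117.3·780.2)) = 9.931 m/s.

V ≈ 9.931 m/s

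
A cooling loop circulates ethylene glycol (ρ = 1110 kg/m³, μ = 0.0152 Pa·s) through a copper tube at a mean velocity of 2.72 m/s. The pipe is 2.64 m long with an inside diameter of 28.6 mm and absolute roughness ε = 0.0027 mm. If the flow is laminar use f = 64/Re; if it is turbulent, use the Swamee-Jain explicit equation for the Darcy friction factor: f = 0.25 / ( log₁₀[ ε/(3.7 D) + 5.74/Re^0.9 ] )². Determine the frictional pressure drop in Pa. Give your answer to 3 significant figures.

Reynolds number Re = ρVD/μ = 1110 · 2.72 · 0.0286 / 0.0152 = 5681.
Re > 4000 → turbulent. Relative roughness ε/D = 2.7e-06/0.0286 = 9.44e-05. Swamee-Jain: f = 0.25/(log₁₀[9.44e-05/3.7 + 5.74/5681^0.9])² = 0.25/(log₁₀[2.55e-05 + 0.0024])² = 0.25/(-2.615)² = 0.03655.
Darcy-Weisbach: ΔP = f(L/D)(ρV²/2) = 0.03655·(2.64/0.0286)·(1110·2.72²/2) = 0.03655·92.31·4106 = 1.385e+04 Pa.

ΔP ≈ 13900 Pa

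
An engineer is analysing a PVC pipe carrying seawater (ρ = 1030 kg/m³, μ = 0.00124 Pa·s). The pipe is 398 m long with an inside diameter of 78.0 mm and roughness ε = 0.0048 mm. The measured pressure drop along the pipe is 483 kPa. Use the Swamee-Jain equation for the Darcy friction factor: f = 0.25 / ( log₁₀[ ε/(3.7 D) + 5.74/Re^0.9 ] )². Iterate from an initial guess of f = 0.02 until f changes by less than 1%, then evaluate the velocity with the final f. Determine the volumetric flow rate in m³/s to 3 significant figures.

Rearranging Darcy-Weisbach: V = √(2·ΔP·D/(f·L·ρ)). With ε/D = 4.8e-06/0.078 = 6.15e-05, iterate starting from f = 0.02:
  f = 0.02 → V = √(2·4.83e+05·0.078/(0.02·398·1030)) = 3.032 m/s; Re = ρVD/μ = 1.964e+05; f → 0.01613
  f = 0.01613 → V = 3.376 m/s; Re = 2.187e+05; f → 0.01584
  f = 0.01584 → V = 3.407 m/s; Re = 2.207e+05; f → 0.01581
Converged (Δf/f < 1%). With the final f = 0.01581: V = √(2·4.83e+05·0.078/(0.01581·398·1030)) = 3.409 m/s.
Q = V·A = 3.409·(π/4·0.078²) = 0.01629 m³/s = 0.0163 m³/s.

Q ≈ 0.0163 m³/s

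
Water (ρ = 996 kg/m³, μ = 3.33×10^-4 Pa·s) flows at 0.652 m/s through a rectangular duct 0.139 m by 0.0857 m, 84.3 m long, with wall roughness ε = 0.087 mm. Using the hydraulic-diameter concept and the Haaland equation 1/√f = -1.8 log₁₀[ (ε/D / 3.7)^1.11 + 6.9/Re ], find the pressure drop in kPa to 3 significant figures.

Hydraulic diameter D_h = 4A/P = 4·(0.139·0.0857)/(2·(0.139+0.0857)) = 0.04765/0.4494 = 0.106 m.
Re = ρVD_h/μ = 996·0.652·0.106/0.000333 = 2.068e+05.
ε/D_h = 8.7e-05/0.106 = 0.000821; Haaland gives 1/√f = -1.8 log₁₀[8.79e-05+3.34e-05] = 7.049, so f = 0.02012.
ΔP = f(L/D_h)(ρV²/2) = 0.02012·84.3/0.106·211.7 = 3387 Pa.
ΔP = 3.39 kPa.

ΔP ≈ 3.39 kPa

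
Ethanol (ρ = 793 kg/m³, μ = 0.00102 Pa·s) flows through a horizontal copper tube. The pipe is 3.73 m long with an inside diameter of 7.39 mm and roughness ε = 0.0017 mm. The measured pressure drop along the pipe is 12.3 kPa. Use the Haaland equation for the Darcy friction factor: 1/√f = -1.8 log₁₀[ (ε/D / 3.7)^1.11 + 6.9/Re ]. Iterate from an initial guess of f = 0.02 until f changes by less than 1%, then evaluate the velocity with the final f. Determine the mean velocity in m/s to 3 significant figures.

Rearranging Darcy-Weisbach: V = √(2·ΔP·D/(f·L·ρ)). With ε/D = 1.7e-06/0.00739 = 0.00023, iterate starting from f = 0.02:
  f = 0.02 → V = √(2·1.23e+04·0.00739/(0.02·3.73·793)) = 1.753 m/s; Re = ρVD/μ = 1.007e+04; f → 0.03109
  f = 0.03109 → V = 1.406 m/s; Re = 8078; f → 0.03301
  f = 0.03301 → V = 1.364 m/s; Re = 7839; f → 0.03329
Converged (Δf/f < 1%). With the final f = 0.03329: V = √(2·1.23e+04·0.00739/(0.03329·3.73·793)) = 1.359 m/s.

V ≈ 1.36 m/s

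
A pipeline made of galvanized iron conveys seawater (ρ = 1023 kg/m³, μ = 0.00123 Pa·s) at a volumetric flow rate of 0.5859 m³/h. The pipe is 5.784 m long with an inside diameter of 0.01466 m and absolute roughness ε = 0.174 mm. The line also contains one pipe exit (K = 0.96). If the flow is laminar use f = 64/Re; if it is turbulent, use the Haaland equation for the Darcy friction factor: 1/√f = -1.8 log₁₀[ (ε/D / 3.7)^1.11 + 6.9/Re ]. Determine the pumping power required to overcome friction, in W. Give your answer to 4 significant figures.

P ≈ 1.427 W

Q = 0.5859 m³/h = 0.5859/3600 = 0.0001627 m³/s.
Cross-sectional area A = πD²/4 = π(0.01466)²/4 = 0.0001688 m²; mean velocity V = Q/A = 0.0001627/0.0001688 = 0.9642 m/s.
Reynolds number Re = ρVD/μ = 1023 · 0.9642 · 0.01466 / 0.00123 = 1.176e+04.
Re > 4000 → turbulent. Relative roughness ε/D = 0.000174/0.01466 = 0.0119. Haaland: 1/√f = -1.8 log₁₀[(0.0119/3.7)^1.11 + 6.9/1.176e+04] = -1.8 log₁₀[0.00171 + 0.000587] = 4.751, so f = 0.0443.
Total minor-loss coefficient ΣK = 1·0.96 = 0.96.
ΔP = [f·L/D + ΣK]·(ρV²/2) = [0.0443·5.784/0.01466 + 0.96]·(1023·0.9642²/2) = [17.48 + 0.96]·475.5 = 8767 Pa.
Pumping power P = QΔP = 0.0001627·8767 = 1.4268 W = 1.427 W.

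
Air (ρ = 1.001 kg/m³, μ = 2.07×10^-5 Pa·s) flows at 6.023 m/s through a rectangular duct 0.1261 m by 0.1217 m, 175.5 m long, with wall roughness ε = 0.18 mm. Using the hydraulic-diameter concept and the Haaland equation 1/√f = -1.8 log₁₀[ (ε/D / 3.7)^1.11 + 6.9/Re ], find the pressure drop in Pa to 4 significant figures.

ΔP ≈ 668.1 Pa

Hydraulic diameter D_h = 4A/P = 4·(0.1261·0.1217)/(2·(0.1261+0.1217)) = 0.06139/0.4956 = 0.1239 m.
Re = ρVD_h/μ = 1.001·6.023·0.1239/2.07e-05 = 3.608e+04.
ε/D_h = 0.00018/0.1239 = 0.00145; Haaland gives 1/√f = -1.8 log₁₀[0.000166+0.000191] = 6.205, so f = 0.02597.
ΔP = f(L/D_h)(ρV²/2) = 0.02597·175.5/0.1239·18.16 = 668.1 Pa.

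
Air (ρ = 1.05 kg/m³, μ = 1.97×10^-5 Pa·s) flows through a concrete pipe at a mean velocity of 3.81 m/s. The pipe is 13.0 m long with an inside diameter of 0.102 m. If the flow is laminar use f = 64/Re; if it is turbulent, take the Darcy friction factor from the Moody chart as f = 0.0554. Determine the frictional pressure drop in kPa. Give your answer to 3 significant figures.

Reynolds number Re = ρVD/μ = 1.05 · 3.81 · 0.102 / 1.97e-05 = 2.071e+04.
Re > 4000 → turbulent; use the Moody-chart value f = 0.0554.
Darcy-Weisbach: ΔP = f(L/D)(ρV²/2) = 0.0554·(13/0.102)·(1.05·3.81²/2) = 0.0554·127.5·7.621 = 53.81 Pa.
ΔP = 53.81 Pa = 0.0538 kPa.

ΔP ≈ 0.0538 kPa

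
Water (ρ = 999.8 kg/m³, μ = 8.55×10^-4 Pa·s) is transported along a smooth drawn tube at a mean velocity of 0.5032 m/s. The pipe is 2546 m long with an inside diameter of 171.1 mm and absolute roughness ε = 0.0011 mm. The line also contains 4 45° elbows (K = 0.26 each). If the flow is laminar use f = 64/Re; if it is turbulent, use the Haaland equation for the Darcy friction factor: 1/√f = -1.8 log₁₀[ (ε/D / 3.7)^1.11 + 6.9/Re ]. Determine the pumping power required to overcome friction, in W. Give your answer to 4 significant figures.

Reynolds number Re = ρVD/μ = 999.8 · 0.5032 · 0.1711 / 0.000855 = 1.007e+05.
Re > 4000 → turbulent. Relative roughness ε/D = 1.1e-06/0.1711 = 6.43e-06. Haaland: 1/√f = -1.8 log₁₀[(6.43e-06/3.7)^1.11 + 6.9/1.007e+05] = -1.8 log₁₀[4.04e-07 + 6.85e-05] = 7.491, so f = 0.01782.
Total minor-loss coefficient ΣK = 4·0.26 = 1.04.
ΔP = [f·L/D + ΣK]·(ρV²/2) = [0.01782·2546/0.1711 + 1.04]·(999.8·0.5032²/2) = [265.2 + 1.04]·126.6 = 3.37e+04 Pa.
Q = V·A = 0.5032·0.02299 = 0.01157 m³/s.
Pumping power P = QΔP = 0.01157·3.37e+04 = 389.90 W = 389.9 W.

P ≈ 389.9 W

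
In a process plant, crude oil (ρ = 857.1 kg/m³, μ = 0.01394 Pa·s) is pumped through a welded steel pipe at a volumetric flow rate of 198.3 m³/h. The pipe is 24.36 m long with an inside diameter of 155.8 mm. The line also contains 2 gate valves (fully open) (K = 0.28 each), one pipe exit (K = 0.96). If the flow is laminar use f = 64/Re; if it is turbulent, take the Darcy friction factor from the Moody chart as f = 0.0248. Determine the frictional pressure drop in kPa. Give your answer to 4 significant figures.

ΔP ≈ 19.31 kPa

Q = 198.3 m³/h = 198.3/3600 = 0.05508 m³/s.
Cross-sectional area A = πD²/4 = π(0.1558)²/4 = 0.01906 m²; mean velocity V = Q/A = 0.05508/0.01906 = 2.889 m/s.
Reynolds number Re = ρVD/μ = 857.1 · 2.889 · 0.1558 / 0.0139 = 2.768e+04.
Re > 4000 → turbulent; use the Moody-chart value f = 0.0248.
Total minor-loss coefficient ΣK = 2·0.28 + 1·0.96 = 1.52.
ΔP = [f·L/D + ΣK]·(ρV²/2) = [0.0248·24.36/0.1558 + 1.52]·(857.1·2.889²/2) = [3.878 + 1.52]·3578 = 1.931e+04 Pa.
ΔP = 1.931e+04 Pa = 19.31 kPa.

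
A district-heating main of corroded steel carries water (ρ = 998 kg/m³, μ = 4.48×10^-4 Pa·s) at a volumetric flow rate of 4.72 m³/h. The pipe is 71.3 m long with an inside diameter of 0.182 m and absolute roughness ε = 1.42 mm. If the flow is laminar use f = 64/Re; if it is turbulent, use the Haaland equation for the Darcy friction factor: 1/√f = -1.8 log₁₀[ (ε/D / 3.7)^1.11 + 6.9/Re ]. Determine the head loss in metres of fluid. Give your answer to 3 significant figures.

Q = 4.72 m³/h = 4.72/3600 = 0.001311 m³/s.
Cross-sectional area A = πD²/4 = π(0.182)²/4 = 0.02602 m²; mean velocity V = Q/A = 0.001311/0.02602 = 0.0504 m/s.
Reynolds number Re = ρVD/μ = 998 · 0.0504 · 0.182 / 0.000448 = 2.043e+04.
Re > 4000 → turbulent. Relative roughness ε/D = 0.00142/0.182 = 0.0078. Haaland: 1/√f = -1.8 log₁₀[(0.0078/3.7)^1.11 + 6.9/2.043e+04] = -1.8 log₁₀[0.00107 + 0.000338] = 5.132, so f = 0.03796.
Darcy-Weisbach: ΔP = f(L/D)(ρV²/2) = 0.03796·(71.3/0.182)·(998·0.0504²/2) = 0.03796·391.8·1.267 = 18.85 Pa.
Head loss h_f = ΔP/(ρg) = 18.85/(998·9.81) = 0.00193 m.

h_f ≈ 0.00193 m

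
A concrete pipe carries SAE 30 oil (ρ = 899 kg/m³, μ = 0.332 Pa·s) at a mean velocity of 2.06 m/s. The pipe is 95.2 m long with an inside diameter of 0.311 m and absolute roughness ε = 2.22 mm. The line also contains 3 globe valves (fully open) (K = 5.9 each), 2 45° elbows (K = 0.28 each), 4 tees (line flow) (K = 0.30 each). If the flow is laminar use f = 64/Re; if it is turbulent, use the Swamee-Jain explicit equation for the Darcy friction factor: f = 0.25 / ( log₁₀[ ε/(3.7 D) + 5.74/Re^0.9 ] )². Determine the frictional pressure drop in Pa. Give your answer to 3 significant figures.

ΔP ≈ 58700 Pa

Reynolds number Re = ρVD/μ = 899 · 2.06 · 0.311 / 0.332 = 1735.
Re < 2300 → laminar flow, so f = 64/Re = 64/1735 = 0.03689 (the turbulent correlation is not needed).
Total minor-loss coefficient ΣK = 3·5.9 + 2·0.28 + 4·0.3 = 19.5.
ΔP = [f·L/D + ΣK]·(ρV²/2) = [0.03689·95.2/0.311 + 19.5]·(899·2.06²/2) = [11.29 + 19.5]·1907 = 5.866e+04 Pa.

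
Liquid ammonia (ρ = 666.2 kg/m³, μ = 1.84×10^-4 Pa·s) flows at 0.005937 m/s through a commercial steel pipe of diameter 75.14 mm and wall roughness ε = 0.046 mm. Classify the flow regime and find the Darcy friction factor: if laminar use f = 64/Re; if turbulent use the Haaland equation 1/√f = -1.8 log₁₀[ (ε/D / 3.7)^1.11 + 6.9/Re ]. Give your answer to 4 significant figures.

Re = ρVD/μ = 666.2·0.005937·0.07514/0.000184 = 1615.
Re < 2300 → laminar, so f = 64/Re = 0.03962 (roughness is irrelevant in laminar flow).

f ≈ 0.03962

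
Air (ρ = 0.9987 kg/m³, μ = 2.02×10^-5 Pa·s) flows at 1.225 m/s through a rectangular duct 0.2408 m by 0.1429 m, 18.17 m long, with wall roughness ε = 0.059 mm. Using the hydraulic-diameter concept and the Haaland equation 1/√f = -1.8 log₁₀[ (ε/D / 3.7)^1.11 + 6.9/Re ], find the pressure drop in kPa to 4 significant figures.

Hydraulic diameter D_h = 4A/P = 4·(0.2408·0.1429)/(2·(0.2408+0.1429)) = 0.1376/0.7674 = 0.1794 m.
Re = ρVD_h/μ = 0.9987·1.225·0.1794/2.02e-05 = 1.086e+04.
ε/D_h = 5.9e-05/0.1794 = 0.000329; Haaland gives 1/√f = -1.8 log₁₀[3.19e-05+0.000635] = 5.717, so f = 0.0306.
ΔP = f(L/D_h)(ρV²/2) = 0.0306·18.17/0.1794·0.7493 = 2.323 Pa.
ΔP = 0.002323 kPa.

ΔP ≈ 0.002323 kPa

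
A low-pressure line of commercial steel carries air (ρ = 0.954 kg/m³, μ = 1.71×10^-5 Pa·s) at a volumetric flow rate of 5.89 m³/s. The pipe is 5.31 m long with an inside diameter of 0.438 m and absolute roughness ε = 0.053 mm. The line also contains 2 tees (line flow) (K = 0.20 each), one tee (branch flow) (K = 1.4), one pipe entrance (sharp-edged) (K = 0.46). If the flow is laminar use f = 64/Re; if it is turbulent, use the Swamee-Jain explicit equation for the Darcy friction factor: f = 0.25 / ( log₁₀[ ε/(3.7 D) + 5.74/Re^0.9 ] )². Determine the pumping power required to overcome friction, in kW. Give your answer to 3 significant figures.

Cross-sectional area A = πD²/4 = π(0.438)²/4 = 0.1507 m²; mean velocity V = Q/A = 5.89/0.1507 = 39.09 m/s.
Reynolds number Re = ρVD/μ = 0.954 · 39.09 · 0.438 / 1.71e-05 = 9.552e+05.
Re > 4000 → turbulent. Relative roughness ε/D = 5.3e-05/0.438 = 0.000121. Swamee-Jain: f = 0.25/(log₁₀[0.000121/3.7 + 5.74/9.552e+05^0.9])² = 0.25/(log₁₀[3.27e-05 + 2.38e-05])² = 0.25/(-4.248)² = 0.01386.
Total minor-loss coefficient ΣK = 2·0.2 + 1·1.4 + 1·0.46 = 2.26.
ΔP = [f·L/D + ΣK]·(ρV²/2) = [0.01386·5.31/0.438 + 2.26]·(0.954·39.09²/2) = [0.168 + 2.26]·728.9 = 1770 Pa.
Pumping power P = QΔP = 5.89·1770 = 10420 W = 10.4 kW.

P ≈ 10.4 kW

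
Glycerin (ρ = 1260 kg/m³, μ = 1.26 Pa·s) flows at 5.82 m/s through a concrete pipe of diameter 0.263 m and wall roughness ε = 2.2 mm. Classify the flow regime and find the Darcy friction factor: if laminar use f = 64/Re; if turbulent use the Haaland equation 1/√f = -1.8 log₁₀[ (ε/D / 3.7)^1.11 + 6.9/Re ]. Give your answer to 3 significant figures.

f ≈ 0.0418

Re = ρVD/μ = 1260·5.82·0.263/1.26 = 1531.
Re < 2300 → laminar, so f = 64/Re = 0.04181 (roughness is irrelevant in laminar flow).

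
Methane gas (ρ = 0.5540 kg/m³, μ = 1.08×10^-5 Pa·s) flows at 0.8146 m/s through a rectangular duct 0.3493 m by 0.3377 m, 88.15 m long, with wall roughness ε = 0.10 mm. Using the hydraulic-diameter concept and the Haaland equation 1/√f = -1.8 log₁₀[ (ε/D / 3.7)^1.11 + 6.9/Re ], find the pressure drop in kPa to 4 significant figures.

Hydraulic diameter D_h = 4A/P = 4·(0.3493·0.3377)/(2·(0.3493+0.3377)) = 0.4718/1.374 = 0.3434 m.
Re = ρVD_h/μ = 0.554·0.8146·0.3434/1.08e-05 = 1.435e+04.
ε/D_h = 0.0001/0.3434 = 0.000291; Haaland gives 1/√f = -1.8 log₁₀[2.78e-05+0.000481] = 5.928, so f = 0.02845.
ΔP = f(L/D_h)(ρV²/2) = 0.02845·88.15/0.3434·0.1838 = 1.343 Pa.
ΔP = 0.001343 kPa.

ΔP ≈ 0.001343 kPa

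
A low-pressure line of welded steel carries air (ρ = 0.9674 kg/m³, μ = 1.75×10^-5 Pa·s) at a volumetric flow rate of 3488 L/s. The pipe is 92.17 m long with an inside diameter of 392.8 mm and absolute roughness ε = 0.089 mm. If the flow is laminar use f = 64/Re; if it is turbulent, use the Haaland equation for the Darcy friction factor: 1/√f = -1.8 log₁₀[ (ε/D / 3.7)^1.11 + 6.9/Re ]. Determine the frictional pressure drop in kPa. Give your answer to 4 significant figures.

ΔP ≈ 1.437 kPa

Q = 3488 L/s = 3488/1000 = 3.488 m³/s.
Cross-sectional area A = πD²/4 = π(0.3928)²/4 = 0.1212 m²; mean velocity V = Q/A = 3.488/0.1212 = 28.78 m/s.
Reynolds number Re = ρVD/μ = 0.9674 · 28.78 · 0.3928 / 1.75e-05 = 6.25e+05.
Re > 4000 → turbulent. Relative roughness ε/D = 8.9e-05/0.3928 = 0.000227. Haaland: 1/√f = -1.8 log₁₀[(0.000227/3.7)^1.11 + 6.9/6.25e+05] = -1.8 log₁₀[2.11e-05 + 1.1e-05] = 8.088, so f = 0.01529.
Darcy-Weisbach: ΔP = f(L/D)(ρV²/2) = 0.01529·(92.17/0.3928)·(0.9674·28.78²/2) = 0.01529·234.6·400.7 = 1437 Pa.
ΔP = 1437 Pa = 1.437 kPa.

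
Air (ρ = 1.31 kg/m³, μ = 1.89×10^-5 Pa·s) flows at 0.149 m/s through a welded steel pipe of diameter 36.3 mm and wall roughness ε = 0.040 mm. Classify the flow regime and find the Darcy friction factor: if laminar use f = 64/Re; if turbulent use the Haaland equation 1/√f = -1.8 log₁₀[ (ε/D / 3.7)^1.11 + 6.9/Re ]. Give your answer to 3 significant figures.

Re = ρVD/μ = 1.31·0.149·0.0363/1.89e-05 = 374.9.
Re < 2300 → laminar, so f = 64/Re = 0.1707 (roughness is irrelevant in laminar flow).

f ≈ 0.171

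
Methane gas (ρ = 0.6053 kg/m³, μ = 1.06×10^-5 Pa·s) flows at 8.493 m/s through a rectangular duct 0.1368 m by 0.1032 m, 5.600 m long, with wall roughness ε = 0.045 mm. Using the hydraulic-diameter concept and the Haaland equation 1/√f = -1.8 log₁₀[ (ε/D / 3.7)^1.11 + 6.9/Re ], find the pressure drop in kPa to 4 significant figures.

Hydraulic diameter D_h = 4A/P = 4·(0.1368·0.1032)/(2·(0.1368+0.1032)) = 0.05647/0.48 = 0.1176 m.
Re = ρVD_h/μ = 0.6053·8.493·0.1176/1.06e-05 = 5.706e+04.
ε/D_h = 4.5e-05/0.1176 = 0.000382; Haaland gives 1/√f = -1.8 log₁₀[3.77e-05+0.000121] = 6.839, so f = 0.02138.
ΔP = f(L/D_h)(ρV²/2) = 0.02138·5.6/0.1176·21.83 = 22.21 Pa.
ΔP = 0.02221 kPa.

ΔP ≈ 0.02221 kPa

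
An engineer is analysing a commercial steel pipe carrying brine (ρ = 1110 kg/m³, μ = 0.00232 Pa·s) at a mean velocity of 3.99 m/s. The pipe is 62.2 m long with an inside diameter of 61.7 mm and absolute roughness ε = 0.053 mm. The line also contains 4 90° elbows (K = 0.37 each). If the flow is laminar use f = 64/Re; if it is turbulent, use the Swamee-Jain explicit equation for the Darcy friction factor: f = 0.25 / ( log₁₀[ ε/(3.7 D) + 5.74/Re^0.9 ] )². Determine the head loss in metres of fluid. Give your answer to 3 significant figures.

h_f ≈ 18.8 m

Reynolds number Re = ρVD/μ = 1110 · 3.99 · 0.0617 / 0.00232 = 1.178e+05.
Re > 4000 → turbulent. Relative roughness ε/D = 5.3e-05/0.0617 = 0.000859. Swamee-Jain: f = 0.25/(log₁₀[0.000859/3.7 + 5.74/1.178e+05^0.9])² = 0.25/(log₁₀[0.000232 + 0.000157])² = 0.25/(-3.41)² = 0.0215.
Total minor-loss coefficient ΣK = 4·0.37 = 1.48.
ΔP = [f·L/D + ΣK]·(ρV²/2) = [0.0215·62.2/0.0617 + 1.48]·(1110·3.99²/2) = [21.67 + 1.48]·8836 = 2.046e+05 Pa.
Head loss h_f = ΔP/(ρg) = 2.046e+05/(1110·9.81) = 18.8 m.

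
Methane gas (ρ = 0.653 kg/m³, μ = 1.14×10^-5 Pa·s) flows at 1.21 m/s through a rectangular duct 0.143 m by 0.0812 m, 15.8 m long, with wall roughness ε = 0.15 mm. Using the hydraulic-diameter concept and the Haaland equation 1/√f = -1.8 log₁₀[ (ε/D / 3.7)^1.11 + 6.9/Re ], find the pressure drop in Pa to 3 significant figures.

ΔP ≈ 2.59 Pa

Hydraulic diameter D_h = 4A/P = 4·(0.143·0.0812)/(2·(0.143+0.0812)) = 0.04645/0.4484 = 0.1036 m.
Re = ρVD_h/μ = 0.653·1.21·0.1036/1.14e-05 = 7179.
ε/D_h = 0.00015/0.1036 = 0.00145; Haaland gives 1/√f = -1.8 log₁₀[0.000165+0.000961] = 5.307, so f = 0.0355.
ΔP = f(L/D_h)(ρV²/2) = 0.0355·15.8/0.1036·0.478 = 2.589 Pa.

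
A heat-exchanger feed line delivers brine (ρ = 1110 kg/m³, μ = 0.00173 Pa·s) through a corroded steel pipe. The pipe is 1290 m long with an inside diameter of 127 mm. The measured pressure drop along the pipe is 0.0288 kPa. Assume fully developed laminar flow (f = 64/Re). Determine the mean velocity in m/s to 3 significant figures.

V ≈ 0.00650 m/s

For laminar flow, f = 64/Re with Re = ρVD/μ, so Darcy-Weisbach reduces to ΔP = 32μLV/D². Solving for V: V = ΔP·D²/(32μL) = 28.8·(0.127)²/(32·0.00173·1290) = 0.006505 m/s.
Check: Re = ρVD/μ = 1110·0.006505·0.127/0.00173 = 530 < 2300, so the laminar assumption holds.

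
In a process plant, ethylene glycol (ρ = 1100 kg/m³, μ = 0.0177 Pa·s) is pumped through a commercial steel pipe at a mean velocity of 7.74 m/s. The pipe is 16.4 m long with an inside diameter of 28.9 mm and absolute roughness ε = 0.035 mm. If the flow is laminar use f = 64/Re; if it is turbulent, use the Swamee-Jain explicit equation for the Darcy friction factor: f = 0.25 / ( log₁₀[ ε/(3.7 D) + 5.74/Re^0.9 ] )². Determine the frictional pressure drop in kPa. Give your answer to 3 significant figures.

ΔP ≈ 574 kPa

Reynolds number Re = ρVD/μ = 1100 · 7.74 · 0.0289 / 0.0177 = 1.39e+04.
Re > 4000 → turbulent. Relative roughness ε/D = 3.5e-05/0.0289 = 0.00121. Swamee-Jain: f = 0.25/(log₁₀[0.00121/3.7 + 5.74/1.39e+04^0.9])² = 0.25/(log₁₀[0.000327 + 0.00107])² = 0.25/(-2.854)² = 0.03069.
Darcy-Weisbach: ΔP = f(L/D)(ρV²/2) = 0.03069·(16.4/0.0289)·(1100·7.74²/2) = 0.03069·567.5·3.295e+04 = 5.738e+05 Pa.
ΔP = 5.738e+05 Pa = 574 kPa.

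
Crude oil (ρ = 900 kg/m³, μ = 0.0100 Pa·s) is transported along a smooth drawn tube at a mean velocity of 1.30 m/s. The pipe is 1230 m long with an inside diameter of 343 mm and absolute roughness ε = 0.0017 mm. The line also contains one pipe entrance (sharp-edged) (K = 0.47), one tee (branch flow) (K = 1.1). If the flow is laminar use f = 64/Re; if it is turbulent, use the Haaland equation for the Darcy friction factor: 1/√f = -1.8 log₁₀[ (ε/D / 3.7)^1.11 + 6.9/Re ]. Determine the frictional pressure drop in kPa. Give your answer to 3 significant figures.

Reynolds number Re = ρVD/μ = 900 · 1.3 · 0.343 / 0.01 = 4.013e+04.
Re > 4000 → turbulent. Relative roughness ε/D = 1.7e-06/0.343 = 4.96e-06. Haaland: 1/√f = -1.8 log₁₀[(4.96e-06/3.7)^1.11 + 6.9/4.013e+04] = -1.8 log₁₀[3.03e-07 + 0.000172] = 6.775, so f = 0.02179.
Total minor-loss coefficient ΣK = 1·0.47 + 1·1.1 = 1.57.
ΔP = [f·L/D + ΣK]·(ρV²/2) = [0.02179·1230/0.343 + 1.57]·(900·1.3²/2) = [78.13 + 1.57]·760.5 = 6.061e+04 Pa.
ΔP = 6.061e+04 Pa = 60.6 kPa.

ΔP ≈ 60.6 kPa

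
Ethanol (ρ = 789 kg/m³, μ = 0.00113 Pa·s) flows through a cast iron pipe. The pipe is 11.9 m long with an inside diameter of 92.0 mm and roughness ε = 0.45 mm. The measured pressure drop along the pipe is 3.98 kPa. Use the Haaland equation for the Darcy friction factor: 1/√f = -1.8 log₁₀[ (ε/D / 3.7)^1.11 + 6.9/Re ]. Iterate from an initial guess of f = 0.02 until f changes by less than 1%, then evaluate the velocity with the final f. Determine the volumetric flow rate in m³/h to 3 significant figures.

Q ≈ 37.9 m³/h

Rearranging Darcy-Weisbach: V = √(2·ΔP·D/(f·L·ρ)). With ε/D = 0.00045/0.092 = 0.00489, iterate starting from f = 0.02:
  f = 0.02 → V = √(2·3980·0.092/(0.02·11.9·789)) = 1.975 m/s; Re = ρVD/μ = 1.269e+05; f → 0.03091
  f = 0.03091 → V = 1.588 m/s; Re = 1.02e+05; f → 0.03107
Converged (Δf/f < 1%). With the final f = 0.03107: V = √(2·3980·0.092/(0.03107·11.9·789)) = 1.584 m/s.
Q = V·A = 1.584·(π/4·0.092²) = 0.01053 m³/s = 37.9 m³/h.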